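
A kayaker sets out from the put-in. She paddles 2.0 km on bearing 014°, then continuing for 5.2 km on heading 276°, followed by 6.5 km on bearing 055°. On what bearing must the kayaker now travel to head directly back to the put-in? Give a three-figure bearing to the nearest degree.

186°

Leg 1 (014°, 2.0 km): east 2.0 sin 14° = 0.48, north 2.0 cos 14° = 1.94
Leg 2 (276°, 5.2 km): east 5.2 sin 276° = -5.17, north 5.2 cos 276° = 0.54
Leg 3 (055°, 6.5 km): east 6.5 sin 55° = 5.32, north 6.5 cos 55° = 3.73
Net displacement: 0.64 east, 6.21 north. Direction back to start is (-0.64, -6.21): bearing = atan2(-0.64, -6.21) mod 360° = 185.85° ≈ 186°.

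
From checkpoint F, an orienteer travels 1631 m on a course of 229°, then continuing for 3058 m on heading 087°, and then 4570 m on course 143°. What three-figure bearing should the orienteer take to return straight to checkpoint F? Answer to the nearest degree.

315°

Leg 1 (229°, 1631 m): east 1631 sin 229° = -1230.93, north 1631 cos 229° = -1070.03
Leg 2 (087°, 3058 m): east 3058 sin 87° = 3053.81, north 3058 cos 87° = 160.04
Leg 3 (143°, 4570 m): east 4570 sin 143° = 2750.29, north 4570 cos 143° = -3649.76
Net displacement: 4573.17 east, -4559.75 north. Direction back to start is (-4573.17, 4559.75): bearing = atan2(-4573.17, 4559.75) mod 360° = 314.92° ≈ 315°.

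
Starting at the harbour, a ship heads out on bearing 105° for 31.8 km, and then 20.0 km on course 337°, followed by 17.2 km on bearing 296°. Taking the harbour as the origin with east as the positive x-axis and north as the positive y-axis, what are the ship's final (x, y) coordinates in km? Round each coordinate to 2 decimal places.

(7.44, 17.72)

Leg 1 (105°, 31.8 km): east 31.8 sin 105° = 30.72, north 31.8 cos 105° = -8.23
Leg 2 (337°, 20.0 km): east 20.0 sin 337° = -7.81, north 20.0 cos 337° = 18.41
Leg 3 (296°, 17.2 km): east 17.2 sin 296° = -15.46, north 17.2 cos 296° = 7.54
Summing: 7.44 km east, 17.72 km north → (7.44, 17.72).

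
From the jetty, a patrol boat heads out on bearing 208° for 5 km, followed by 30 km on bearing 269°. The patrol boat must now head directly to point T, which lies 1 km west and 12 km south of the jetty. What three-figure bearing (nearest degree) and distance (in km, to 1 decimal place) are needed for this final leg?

Leg 1 (208°, 5 km): east 5 sin 208° = -2.35, north 5 cos 208° = -4.41
Leg 2 (269°, 30 km): east 30 sin 269° = -30.00, north 30 cos 269° = -0.52
Current position: (-32.34, -4.94). Target: (-1, -12). Remaining: Δeast = 31.34, Δnorth = -7.06.
Bearing = atan2(31.34, -7.06) mod 360° = 102.70°; distance = √((31.34)² + (-7.06)²) = 32.128 km.

103°, 32.1 km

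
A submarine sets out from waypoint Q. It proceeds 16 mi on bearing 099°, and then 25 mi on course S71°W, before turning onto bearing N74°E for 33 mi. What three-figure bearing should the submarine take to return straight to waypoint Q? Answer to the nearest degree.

274°

Leg 1 (099°, 16 mi): east 16 sin 99° = 15.80, north 16 cos 99° = -2.50
Leg 2 (S71°W, 25 mi): east 25 sin 251° = -23.64, north 25 cos 251° = -8.14
Leg 3 (N74°E, 33 mi): east 33 sin 74° = 31.72, north 33 cos 74° = 9.10
Net displacement: 23.89 east, -1.55 north. Direction back to start is (-23.89, 1.55): bearing = atan2(-23.89, 1.55) mod 360° = 273.70° ≈ 274°.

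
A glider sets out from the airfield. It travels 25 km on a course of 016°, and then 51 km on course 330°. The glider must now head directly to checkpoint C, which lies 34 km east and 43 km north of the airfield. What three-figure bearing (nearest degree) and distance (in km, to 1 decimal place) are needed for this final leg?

116°, 58.3 km

Leg 1 (016°, 25 km): east 25 sin 16° = 6.89, north 25 cos 16° = 24.03
Leg 2 (330°, 51 km): east 51 sin 330° = -25.50, north 51 cos 330° = 44.17
Current position: (-18.61, 68.20). Target: (34, 43). Remaining: Δeast = 52.61, Δnorth = -25.20.
Bearing = atan2(52.61, -25.20) mod 360° = 115.59°; distance = √((52.61)² + (-25.20)²) = 58.333 km.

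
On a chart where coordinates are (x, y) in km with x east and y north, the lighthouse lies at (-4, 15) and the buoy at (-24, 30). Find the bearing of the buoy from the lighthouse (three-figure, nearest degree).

307°

Δeast = -24 − -4 = -20.00; Δnorth = 30 − 15 = 15.00.
Bearing = atan2(Δeast, Δnorth) mod 360° = 306.87° ≈ 307°.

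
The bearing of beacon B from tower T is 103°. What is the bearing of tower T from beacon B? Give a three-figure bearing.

283°

Back-bearing = 103° + 180° = 283°.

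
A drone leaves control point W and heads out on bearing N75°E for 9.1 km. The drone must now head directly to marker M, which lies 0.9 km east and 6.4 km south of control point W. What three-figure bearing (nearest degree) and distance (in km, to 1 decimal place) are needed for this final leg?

Leg 1 (N75°E, 9.1 km): east 9.1 sin 75° = 8.79, north 9.1 cos 75° = 2.36
Current position: (8.79, 2.36). Target: (0.9, -6.4). Remaining: Δeast = -7.89, Δnorth = -8.76.
Bearing = atan2(-7.89, -8.76) mod 360° = 222.02°; distance = √((-7.89)² + (-8.76)²) = 11.786 km.

222°, 11.8 km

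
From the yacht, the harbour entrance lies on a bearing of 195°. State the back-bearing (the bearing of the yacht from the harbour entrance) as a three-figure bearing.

015°

Back-bearing = 195° − 180° = 015°.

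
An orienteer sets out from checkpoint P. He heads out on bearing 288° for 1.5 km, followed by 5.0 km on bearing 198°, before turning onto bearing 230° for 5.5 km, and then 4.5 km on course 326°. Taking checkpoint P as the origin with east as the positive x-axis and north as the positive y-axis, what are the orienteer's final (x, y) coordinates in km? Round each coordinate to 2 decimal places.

Leg 1 (288°, 1.5 km): east 1.5 sin 288° = -1.43, north 1.5 cos 288° = 0.46
Leg 2 (198°, 5.0 km): east 5.0 sin 198° = -1.55, north 5.0 cos 198° = -4.76
Leg 3 (230°, 5.5 km): east 5.5 sin 230° = -4.21, north 5.5 cos 230° = -3.54
Leg 4 (326°, 4.5 km): east 4.5 sin 326° = -2.52, north 4.5 cos 326° = 3.73
Summing: -9.70 km east, -4.10 km north → (-9.70, -4.10).

(-9.70, -4.10)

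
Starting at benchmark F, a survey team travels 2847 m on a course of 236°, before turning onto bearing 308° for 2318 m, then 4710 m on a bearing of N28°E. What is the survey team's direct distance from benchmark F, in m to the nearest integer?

Leg 1 (236°, 2847 m): east 2847 sin 236° = -2360.27, north 2847 cos 236° = -1592.02
Leg 2 (308°, 2318 m): east 2318 sin 308° = -1826.61, north 2318 cos 308° = 1427.10
Leg 3 (N28°E, 4710 m): east 4710 sin 28° = 2211.21, north 4710 cos 28° = 4158.68
Net: -1975.67 east, 3993.76 north. Distance = √((-1975.67)² + (3993.76)²) = 4455.717 m.

4456 m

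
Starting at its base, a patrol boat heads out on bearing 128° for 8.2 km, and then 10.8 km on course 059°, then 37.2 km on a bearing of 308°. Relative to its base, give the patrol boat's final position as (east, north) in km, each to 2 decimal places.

(-13.59, 23.42)

Leg 1 (128°, 8.2 km): east 8.2 sin 128° = 6.46, north 8.2 cos 128° = -5.05
Leg 2 (059°, 10.8 km): east 10.8 sin 59° = 9.26, north 10.8 cos 59° = 5.56
Leg 3 (308°, 37.2 km): east 37.2 sin 308° = -29.31, north 37.2 cos 308° = 22.90
Summing: -13.59 km east, 23.42 km north → (-13.59, 23.42).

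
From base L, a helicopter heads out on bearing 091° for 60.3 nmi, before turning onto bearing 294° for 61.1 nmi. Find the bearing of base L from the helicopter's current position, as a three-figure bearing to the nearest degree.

191°

Leg 1 (091°, 60.3 nmi): east 60.3 sin 91° = 60.29, north 60.3 cos 91° = -1.05
Leg 2 (294°, 61.1 nmi): east 61.1 sin 294° = -55.82, north 61.1 cos 294° = 24.85
Net displacement: 4.47 east, 23.80 north. Direction back to start is (-4.47, -23.80): bearing = atan2(-4.47, -23.80) mod 360° = 190.64° ≈ 191°.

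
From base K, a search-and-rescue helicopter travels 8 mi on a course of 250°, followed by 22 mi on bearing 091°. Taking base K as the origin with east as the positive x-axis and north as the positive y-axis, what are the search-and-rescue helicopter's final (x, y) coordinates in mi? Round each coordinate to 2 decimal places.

(14.48, -3.12)

Leg 1 (250°, 8 mi): east 8 sin 250° = -7.52, north 8 cos 250° = -2.74
Leg 2 (091°, 22 mi): east 22 sin 91° = 22.00, north 22 cos 91° = -0.38
Summing: 14.48 mi east, -3.12 mi north → (14.48, -3.12).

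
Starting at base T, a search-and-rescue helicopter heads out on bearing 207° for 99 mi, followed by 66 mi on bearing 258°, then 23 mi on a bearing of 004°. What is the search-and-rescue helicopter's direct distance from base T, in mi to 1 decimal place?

Leg 1 (207°, 99 mi): east 99 sin 207° = -44.95, north 99 cos 207° = -88.21
Leg 2 (258°, 66 mi): east 66 sin 258° = -64.56, north 66 cos 258° = -13.72
Leg 3 (004°, 23 mi): east 23 sin 4° = 1.60, north 23 cos 4° = 22.94
Net: -107.90 east, -78.99 north. Distance = √((-107.90)² + (-78.99)²) = 133.720 mi.

133.7 mi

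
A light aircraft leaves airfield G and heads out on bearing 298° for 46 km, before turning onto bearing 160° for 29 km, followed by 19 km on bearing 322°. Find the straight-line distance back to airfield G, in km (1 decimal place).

43.4 km

Leg 1 (298°, 46 km): east 46 sin 298° = -40.62, north 46 cos 298° = 21.60
Leg 2 (160°, 29 km): east 29 sin 160° = 9.92, north 29 cos 160° = -27.25
Leg 3 (322°, 19 km): east 19 sin 322° = -11.70, north 19 cos 322° = 14.97
Net: -42.39 east, 9.32 north. Distance = √((-42.39)² + (9.32)²) = 43.406 km.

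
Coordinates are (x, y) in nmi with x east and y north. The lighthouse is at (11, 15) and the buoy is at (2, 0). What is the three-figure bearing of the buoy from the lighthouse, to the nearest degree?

Δeast = 2 − 11 = -9.00; Δnorth = 0 − 15 = -15.00.
Bearing = atan2(Δeast, Δnorth) mod 360° = 210.96° ≈ 211°.

211°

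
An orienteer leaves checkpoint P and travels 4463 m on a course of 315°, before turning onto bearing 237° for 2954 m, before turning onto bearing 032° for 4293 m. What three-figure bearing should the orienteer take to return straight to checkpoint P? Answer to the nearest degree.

Leg 1 (315°, 4463 m): east 4463 sin 315° = -3155.82, north 4463 cos 315° = 3155.82
Leg 2 (237°, 2954 m): east 2954 sin 237° = -2477.43, north 2954 cos 237° = -1608.86
Leg 3 (032°, 4293 m): east 4293 sin 32° = 2274.94, north 4293 cos 32° = 3640.67
Net displacement: -3358.31 east, 5187.62 north. Direction back to start is (3358.31, -5187.62): bearing = atan2(3358.31, -5187.62) mod 360° = 147.08° ≈ 147°.

147°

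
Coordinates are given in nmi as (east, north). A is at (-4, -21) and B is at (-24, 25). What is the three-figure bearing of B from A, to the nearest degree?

337°

Δeast = -24 − -4 = -20.00; Δnorth = 25 − -21 = 46.00.
Bearing = atan2(Δeast, Δnorth) mod 360° = 336.50° ≈ 337°.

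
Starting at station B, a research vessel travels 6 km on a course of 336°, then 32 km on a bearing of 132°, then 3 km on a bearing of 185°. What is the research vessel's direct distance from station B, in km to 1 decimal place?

28.3 km

Leg 1 (336°, 6 km): east 6 sin 336° = -2.44, north 6 cos 336° = 5.48
Leg 2 (132°, 32 km): east 32 sin 132° = 23.78, north 32 cos 132° = -21.41
Leg 3 (185°, 3 km): east 3 sin 185° = -0.26, north 3 cos 185° = -2.99
Net: 21.08 east, -18.92 north. Distance = √((21.08)² + (-18.92)²) = 28.324 km.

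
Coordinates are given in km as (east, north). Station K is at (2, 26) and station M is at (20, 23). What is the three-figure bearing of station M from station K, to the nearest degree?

099°

Δeast = 20 − 2 = 18.00; Δnorth = 23 − 26 = -3.00.
Bearing = atan2(Δeast, Δnorth) mod 360° = 99.46° ≈ 099°.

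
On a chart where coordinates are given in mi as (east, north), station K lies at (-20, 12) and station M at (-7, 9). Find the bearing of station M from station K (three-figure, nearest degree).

103°

Δeast = -7 − -20 = 13.00; Δnorth = 9 − 12 = -3.00.
Bearing = atan2(Δeast, Δnorth) mod 360° = 102.99° ≈ 103°.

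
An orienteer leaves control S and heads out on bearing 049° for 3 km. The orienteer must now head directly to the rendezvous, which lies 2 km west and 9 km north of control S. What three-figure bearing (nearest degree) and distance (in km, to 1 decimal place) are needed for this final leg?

329°, 8.2 km

Leg 1 (049°, 3 km): east 3 sin 49° = 2.26, north 3 cos 49° = 1.97
Current position: (2.26, 1.97). Target: (-2, 9). Remaining: Δeast = -4.26, Δnorth = 7.03.
Bearing = atan2(-4.26, 7.03) mod 360° = 328.77°; distance = √((-4.26)² + (7.03)²) = 8.224 km.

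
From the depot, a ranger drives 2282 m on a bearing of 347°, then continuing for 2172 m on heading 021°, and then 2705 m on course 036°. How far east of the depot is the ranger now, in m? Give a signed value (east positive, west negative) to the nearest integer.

1855 m

Leg 1 (347°, 2282 m): east 2282 sin 347° = -513.34, north 2282 cos 347° = 2223.51
Leg 2 (021°, 2172 m): east 2172 sin 21° = 778.38, north 2172 cos 21° = 2027.74
Leg 3 (036°, 2705 m): east 2705 sin 36° = 1589.96, north 2705 cos 36° = 2188.39
Net east component: 1855.00 m.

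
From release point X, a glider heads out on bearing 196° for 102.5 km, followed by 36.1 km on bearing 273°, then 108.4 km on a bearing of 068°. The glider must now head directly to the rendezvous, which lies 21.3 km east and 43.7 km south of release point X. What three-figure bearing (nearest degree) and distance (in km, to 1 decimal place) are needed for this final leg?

310°, 19.3 km

Leg 1 (196°, 102.5 km): east 102.5 sin 196° = -28.25, north 102.5 cos 196° = -98.53
Leg 2 (273°, 36.1 km): east 36.1 sin 273° = -36.05, north 36.1 cos 273° = 1.89
Leg 3 (068°, 108.4 km): east 108.4 sin 68° = 100.51, north 108.4 cos 68° = 40.61
Current position: (36.20, -56.03). Target: (21.3, -43.7). Remaining: Δeast = -14.90, Δnorth = 12.33.
Bearing = atan2(-14.90, 12.33) mod 360° = 309.61°; distance = √((-14.90)² + (12.33)²) = 19.344 km.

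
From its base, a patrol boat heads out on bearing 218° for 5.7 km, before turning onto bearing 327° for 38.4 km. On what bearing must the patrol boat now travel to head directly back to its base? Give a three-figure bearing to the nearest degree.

Leg 1 (218°, 5.7 km): east 5.7 sin 218° = -3.51, north 5.7 cos 218° = -4.49
Leg 2 (327°, 38.4 km): east 38.4 sin 327° = -20.91, north 38.4 cos 327° = 32.20
Net displacement: -24.42 east, 27.71 north. Direction back to start is (24.42, -27.71): bearing = atan2(24.42, -27.71) mod 360° = 138.61° ≈ 139°.

139°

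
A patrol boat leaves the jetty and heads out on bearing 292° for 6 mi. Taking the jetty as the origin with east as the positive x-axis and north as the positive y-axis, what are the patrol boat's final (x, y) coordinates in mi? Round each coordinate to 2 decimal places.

(-5.56, 2.25)

Leg 1 (292°, 6 mi): east 6 sin 292° = -5.56, north 6 cos 292° = 2.25
Summing: -5.56 mi east, 2.25 mi north → (-5.56, 2.25).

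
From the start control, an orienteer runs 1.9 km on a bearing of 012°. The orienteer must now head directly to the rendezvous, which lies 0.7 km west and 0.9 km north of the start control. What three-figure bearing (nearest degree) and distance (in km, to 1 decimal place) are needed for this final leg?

Leg 1 (012°, 1.9 km): east 1.9 sin 12° = 0.40, north 1.9 cos 12° = 1.86
Current position: (0.40, 1.86). Target: (-0.7, 0.9). Remaining: Δeast = -1.10, Δnorth = -0.96.
Bearing = atan2(-1.10, -0.96) mod 360° = 228.80°; distance = √((-1.10)² + (-0.96)²) = 1.455 km.

229°, 1.5 km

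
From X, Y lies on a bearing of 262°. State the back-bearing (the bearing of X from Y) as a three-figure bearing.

082°

Back-bearing = 262° − 180° = 082°.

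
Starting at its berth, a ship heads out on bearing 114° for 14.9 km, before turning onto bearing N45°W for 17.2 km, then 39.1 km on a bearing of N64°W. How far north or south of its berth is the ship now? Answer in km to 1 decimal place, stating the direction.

Leg 1 (114°, 14.9 km): east 14.9 sin 114° = 13.61, north 14.9 cos 114° = -6.06
Leg 2 (N45°W, 17.2 km): east 17.2 sin 315° = -12.16, north 17.2 cos 315° = 12.16
Leg 3 (N64°W, 39.1 km): east 39.1 sin 296° = -35.14, north 39.1 cos 296° = 17.14
Net north component: 23.24 km.

23.2 km north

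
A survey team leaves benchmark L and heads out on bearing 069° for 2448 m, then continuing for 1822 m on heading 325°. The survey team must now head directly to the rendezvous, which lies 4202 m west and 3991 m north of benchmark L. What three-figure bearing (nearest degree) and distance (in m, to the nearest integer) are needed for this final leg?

287°, 5679 m

Leg 1 (069°, 2448 m): east 2448 sin 69° = 2285.40, north 2448 cos 69° = 877.28
Leg 2 (325°, 1822 m): east 1822 sin 325° = -1045.06, north 1822 cos 325° = 1492.50
Current position: (1240.35, 2369.78). Target: (-4202, 3991). Remaining: Δeast = -5442.35, Δnorth = 1621.22.
Bearing = atan2(-5442.35, 1621.22) mod 360° = 286.59°; distance = √((-5442.35)² + (1621.22)²) = 5678.689 m.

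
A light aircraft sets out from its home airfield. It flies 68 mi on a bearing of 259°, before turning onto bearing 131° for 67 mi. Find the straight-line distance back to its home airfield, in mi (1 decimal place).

59.2 mi

Leg 1 (259°, 68 mi): east 68 sin 259° = -66.75, north 68 cos 259° = -12.98
Leg 2 (131°, 67 mi): east 67 sin 131° = 50.57, north 67 cos 131° = -43.96
Net: -16.19 east, -56.93 north. Distance = √((-16.19)² + (-56.93)²) = 59.187 mi.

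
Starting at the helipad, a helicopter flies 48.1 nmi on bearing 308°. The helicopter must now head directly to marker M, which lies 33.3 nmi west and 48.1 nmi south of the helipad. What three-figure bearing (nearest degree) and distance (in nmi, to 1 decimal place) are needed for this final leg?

Leg 1 (308°, 48.1 nmi): east 48.1 sin 308° = -37.90, north 48.1 cos 308° = 29.61
Current position: (-37.90, 29.61). Target: (-33.3, -48.1). Remaining: Δeast = 4.60, Δnorth = -77.71.
Bearing = atan2(4.60, -77.71) mod 360° = 176.61°; distance = √((4.60)² + (-77.71)²) = 77.850 nmi.

177°, 77.8 nmi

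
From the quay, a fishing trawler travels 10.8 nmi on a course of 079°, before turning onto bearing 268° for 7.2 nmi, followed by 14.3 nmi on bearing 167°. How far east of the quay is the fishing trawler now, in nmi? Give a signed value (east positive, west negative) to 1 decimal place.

6.6 nmi

Leg 1 (079°, 10.8 nmi): east 10.8 sin 79° = 10.60, north 10.8 cos 79° = 2.06
Leg 2 (268°, 7.2 nmi): east 7.2 sin 268° = -7.20, north 7.2 cos 268° = -0.25
Leg 3 (167°, 14.3 nmi): east 14.3 sin 167° = 3.22, north 14.3 cos 167° = -13.93
Net east component: 6.62 nmi.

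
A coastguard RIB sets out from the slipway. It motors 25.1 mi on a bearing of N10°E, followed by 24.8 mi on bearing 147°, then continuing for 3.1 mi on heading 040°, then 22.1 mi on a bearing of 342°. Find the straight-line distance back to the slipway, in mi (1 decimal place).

30.3 mi

Leg 1 (N10°E, 25.1 mi): east 25.1 sin 10° = 4.36, north 25.1 cos 10° = 24.72
Leg 2 (147°, 24.8 mi): east 24.8 sin 147° = 13.51, north 24.8 cos 147° = -20.80
Leg 3 (040°, 3.1 mi): east 3.1 sin 40° = 1.99, north 3.1 cos 40° = 2.37
Leg 4 (342°, 22.1 mi): east 22.1 sin 342° = -6.83, north 22.1 cos 342° = 21.02
Net: 13.03 east, 27.31 north. Distance = √((13.03)² + (27.31)²) = 30.261 mi.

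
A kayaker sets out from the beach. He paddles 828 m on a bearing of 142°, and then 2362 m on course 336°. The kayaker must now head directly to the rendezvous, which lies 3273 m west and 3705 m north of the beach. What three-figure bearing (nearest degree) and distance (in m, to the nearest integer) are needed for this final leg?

308°, 3578 m

Leg 1 (142°, 828 m): east 828 sin 142° = 509.77, north 828 cos 142° = -652.47
Leg 2 (336°, 2362 m): east 2362 sin 336° = -960.71, north 2362 cos 336° = 2157.79
Current position: (-450.94, 1505.32). Target: (-3273, 3705). Remaining: Δeast = -2822.06, Δnorth = 2199.68.
Bearing = atan2(-2822.06, 2199.68) mod 360° = 307.93°; distance = √((-2822.06)² + (2199.68)²) = 3578.070 m.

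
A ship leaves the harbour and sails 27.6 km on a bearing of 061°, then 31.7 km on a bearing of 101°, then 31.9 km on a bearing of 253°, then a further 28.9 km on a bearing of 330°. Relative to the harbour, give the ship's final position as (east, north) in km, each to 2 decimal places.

Leg 1 (061°, 27.6 km): east 27.6 sin 61° = 24.14, north 27.6 cos 61° = 13.38
Leg 2 (101°, 31.7 km): east 31.7 sin 101° = 31.12, north 31.7 cos 101° = -6.05
Leg 3 (253°, 31.9 km): east 31.9 sin 253° = -30.51, north 31.9 cos 253° = -9.33
Leg 4 (330°, 28.9 km): east 28.9 sin 330° = -14.45, north 28.9 cos 330° = 25.03
Summing: 10.30 km east, 23.03 km north → (10.30, 23.03).

(10.30, 23.03)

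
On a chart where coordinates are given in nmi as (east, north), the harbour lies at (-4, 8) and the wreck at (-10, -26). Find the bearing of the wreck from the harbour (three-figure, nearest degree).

Δeast = -10 − -4 = -6.00; Δnorth = -26 − 8 = -34.00.
Bearing = atan2(Δeast, Δnorth) mod 360° = 190.01° ≈ 190°.

190°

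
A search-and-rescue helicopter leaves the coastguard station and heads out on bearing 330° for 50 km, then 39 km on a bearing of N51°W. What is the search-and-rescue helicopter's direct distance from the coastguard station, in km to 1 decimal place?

87.5 km

Leg 1 (330°, 50 km): east 50 sin 330° = -25.00, north 50 cos 330° = 43.30
Leg 2 (N51°W, 39 km): east 39 sin 309° = -30.31, north 39 cos 309° = 24.54
Net: -55.31 east, 67.84 north. Distance = √((-55.31)² + (67.84)²) = 87.533 km.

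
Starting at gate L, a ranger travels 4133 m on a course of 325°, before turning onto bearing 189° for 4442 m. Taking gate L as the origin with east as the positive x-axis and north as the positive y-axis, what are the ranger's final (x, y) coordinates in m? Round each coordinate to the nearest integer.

(-3065, -1002)

Leg 1 (325°, 4133 m): east 4133 sin 325° = -2370.59, north 4133 cos 325° = 3385.56
Leg 2 (189°, 4442 m): east 4442 sin 189° = -694.88, north 4442 cos 189° = -4387.31
Summing: -3065.47 m east, -1001.76 m north → (-3065, -1002).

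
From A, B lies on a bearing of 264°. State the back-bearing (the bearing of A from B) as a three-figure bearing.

Back-bearing = 264° − 180° = 084°.

084°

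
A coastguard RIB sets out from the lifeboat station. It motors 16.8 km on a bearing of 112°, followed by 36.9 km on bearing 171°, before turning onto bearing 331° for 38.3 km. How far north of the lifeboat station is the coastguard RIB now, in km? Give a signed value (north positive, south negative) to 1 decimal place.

-9.2 km

Leg 1 (112°, 16.8 km): east 16.8 sin 112° = 15.58, north 16.8 cos 112° = -6.29
Leg 2 (171°, 36.9 km): east 36.9 sin 171° = 5.77, north 36.9 cos 171° = -36.45
Leg 3 (331°, 38.3 km): east 38.3 sin 331° = -18.57, north 38.3 cos 331° = 33.50
Net north component: -9.24 km.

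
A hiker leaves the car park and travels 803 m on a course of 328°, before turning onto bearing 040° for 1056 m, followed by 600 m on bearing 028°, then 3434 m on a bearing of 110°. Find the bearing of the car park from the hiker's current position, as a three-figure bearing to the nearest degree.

257°

Leg 1 (328°, 803 m): east 803 sin 328° = -425.53, north 803 cos 328° = 680.98
Leg 2 (040°, 1056 m): east 1056 sin 40° = 678.78, north 1056 cos 40° = 808.94
Leg 3 (028°, 600 m): east 600 sin 28° = 281.68, north 600 cos 28° = 529.77
Leg 4 (110°, 3434 m): east 3434 sin 110° = 3226.90, north 3434 cos 110° = -1174.50
Net displacement: 3761.85 east, 845.20 north. Direction back to start is (-3761.85, -845.20): bearing = atan2(-3761.85, -845.20) mod 360° = 257.34° ≈ 257°.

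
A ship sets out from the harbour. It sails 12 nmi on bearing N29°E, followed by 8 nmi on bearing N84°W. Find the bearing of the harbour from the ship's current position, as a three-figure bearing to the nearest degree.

Leg 1 (N29°E, 12 nmi): east 12 sin 29° = 5.82, north 12 cos 29° = 10.50
Leg 2 (N84°W, 8 nmi): east 8 sin 276° = -7.96, north 8 cos 276° = 0.84
Net displacement: -2.14 east, 11.33 north. Direction back to start is (2.14, -11.33): bearing = atan2(2.14, -11.33) mod 360° = 169.31° ≈ 169°.

169°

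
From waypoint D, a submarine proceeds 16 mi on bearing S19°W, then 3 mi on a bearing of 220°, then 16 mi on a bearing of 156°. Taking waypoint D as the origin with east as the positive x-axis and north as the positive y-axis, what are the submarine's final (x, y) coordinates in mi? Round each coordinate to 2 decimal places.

Leg 1 (S19°W, 16 mi): east 16 sin 199° = -5.21, north 16 cos 199° = -15.13
Leg 2 (220°, 3 mi): east 3 sin 220° = -1.93, north 3 cos 220° = -2.30
Leg 3 (156°, 16 mi): east 16 sin 156° = 6.51, north 16 cos 156° = -14.62
Summing: -0.63 mi east, -32.04 mi north → (-0.63, -32.04).

(-0.63, -32.04)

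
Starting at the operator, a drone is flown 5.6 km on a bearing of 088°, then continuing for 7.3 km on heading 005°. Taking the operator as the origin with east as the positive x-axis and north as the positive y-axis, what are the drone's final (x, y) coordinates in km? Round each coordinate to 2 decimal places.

Leg 1 (088°, 5.6 km): east 5.6 sin 88° = 5.60, north 5.6 cos 88° = 0.20
Leg 2 (005°, 7.3 km): east 7.3 sin 5° = 0.64, north 7.3 cos 5° = 7.27
Summing: 6.23 km east, 7.47 km north → (6.23, 7.47).

(6.23, 7.47)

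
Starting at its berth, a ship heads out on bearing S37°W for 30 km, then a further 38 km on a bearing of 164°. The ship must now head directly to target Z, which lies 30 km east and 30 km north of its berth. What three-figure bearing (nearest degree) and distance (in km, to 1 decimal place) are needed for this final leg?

023°, 98.0 km

Leg 1 (S37°W, 30 km): east 30 sin 217° = -18.05, north 30 cos 217° = -23.96
Leg 2 (164°, 38 km): east 38 sin 164° = 10.47, north 38 cos 164° = -36.53
Current position: (-7.58, -60.49). Target: (30, 30). Remaining: Δeast = 37.58, Δnorth = 90.49.
Bearing = atan2(37.58, 90.49) mod 360° = 22.55°; distance = √((37.58)² + (90.49)²) = 97.980 km.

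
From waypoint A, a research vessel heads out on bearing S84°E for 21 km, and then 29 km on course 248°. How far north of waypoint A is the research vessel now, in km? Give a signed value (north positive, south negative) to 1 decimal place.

-13.1 km

Leg 1 (S84°E, 21 km): east 21 sin 96° = 20.88, north 21 cos 96° = -2.20
Leg 2 (248°, 29 km): east 29 sin 248° = -26.89, north 29 cos 248° = -10.86
Net north component: -13.06 km.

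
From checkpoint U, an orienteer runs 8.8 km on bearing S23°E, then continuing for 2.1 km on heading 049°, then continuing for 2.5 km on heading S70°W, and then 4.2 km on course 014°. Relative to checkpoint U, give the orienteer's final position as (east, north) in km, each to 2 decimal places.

Leg 1 (S23°E, 8.8 km): east 8.8 sin 157° = 3.44, north 8.8 cos 157° = -8.10
Leg 2 (049°, 2.1 km): east 2.1 sin 49° = 1.58, north 2.1 cos 49° = 1.38
Leg 3 (S70°W, 2.5 km): east 2.5 sin 250° = -2.35, north 2.5 cos 250° = -0.86
Leg 4 (014°, 4.2 km): east 4.2 sin 14° = 1.02, north 4.2 cos 14° = 4.08
Summing: 3.69 km east, -3.50 km north → (3.69, -3.50).

(3.69, -3.50)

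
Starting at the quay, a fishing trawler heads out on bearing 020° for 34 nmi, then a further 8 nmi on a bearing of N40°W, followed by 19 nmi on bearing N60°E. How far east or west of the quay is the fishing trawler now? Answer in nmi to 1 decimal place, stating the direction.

Leg 1 (020°, 34 nmi): east 34 sin 20° = 11.63, north 34 cos 20° = 31.95
Leg 2 (N40°W, 8 nmi): east 8 sin 320° = -5.14, north 8 cos 320° = 6.13
Leg 3 (N60°E, 19 nmi): east 19 sin 60° = 16.45, north 19 cos 60° = 9.50
Net east component: 22.94 nmi.

22.9 nmi east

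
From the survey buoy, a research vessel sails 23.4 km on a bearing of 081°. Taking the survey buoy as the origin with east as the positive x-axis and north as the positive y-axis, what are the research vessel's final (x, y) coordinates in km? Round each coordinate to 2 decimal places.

Leg 1 (081°, 23.4 km): east 23.4 sin 81° = 23.11, north 23.4 cos 81° = 3.66
Summing: 23.11 km east, 3.66 km north → (23.11, 3.66).

(23.11, 3.66)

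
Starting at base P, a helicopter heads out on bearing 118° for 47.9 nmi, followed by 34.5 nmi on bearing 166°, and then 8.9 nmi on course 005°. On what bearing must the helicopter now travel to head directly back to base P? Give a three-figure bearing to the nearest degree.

312°

Leg 1 (118°, 47.9 nmi): east 47.9 sin 118° = 42.29, north 47.9 cos 118° = -22.49
Leg 2 (166°, 34.5 nmi): east 34.5 sin 166° = 8.35, north 34.5 cos 166° = -33.48
Leg 3 (005°, 8.9 nmi): east 8.9 sin 5° = 0.78, north 8.9 cos 5° = 8.87
Net displacement: 51.42 east, -47.10 north. Direction back to start is (-51.42, 47.10): bearing = atan2(-51.42, 47.10) mod 360° = 312.49° ≈ 312°.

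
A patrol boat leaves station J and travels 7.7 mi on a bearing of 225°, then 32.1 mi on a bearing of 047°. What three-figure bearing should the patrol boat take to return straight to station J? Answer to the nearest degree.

Leg 1 (225°, 7.7 mi): east 7.7 sin 225° = -5.44, north 7.7 cos 225° = -5.44
Leg 2 (047°, 32.1 mi): east 32.1 sin 47° = 23.48, north 32.1 cos 47° = 21.89
Net displacement: 18.03 east, 16.45 north. Direction back to start is (-18.03, -16.45): bearing = atan2(-18.03, -16.45) mod 360° = 227.63° ≈ 228°.

228°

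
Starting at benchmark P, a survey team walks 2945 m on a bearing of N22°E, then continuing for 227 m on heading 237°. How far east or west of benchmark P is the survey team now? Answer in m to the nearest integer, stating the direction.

Leg 1 (N22°E, 2945 m): east 2945 sin 22° = 1103.22, north 2945 cos 22° = 2730.56
Leg 2 (237°, 227 m): east 227 sin 237° = -190.38, north 227 cos 237° = -123.63
Net east component: 912.84 m.

913 m east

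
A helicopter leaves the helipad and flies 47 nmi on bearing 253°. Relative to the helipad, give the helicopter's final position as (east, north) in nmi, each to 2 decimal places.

Leg 1 (253°, 47 nmi): east 47 sin 253° = -44.95, north 47 cos 253° = -13.74
Summing: -44.95 nmi east, -13.74 nmi north → (-44.95, -13.74).

(-44.95, -13.74)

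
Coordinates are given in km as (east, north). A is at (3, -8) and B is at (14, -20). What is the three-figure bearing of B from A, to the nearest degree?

137°

Δeast = 14 − 3 = 11.00; Δnorth = -20 − -8 = -12.00.
Bearing = atan2(Δeast, Δnorth) mod 360° = 137.49° ≈ 137°.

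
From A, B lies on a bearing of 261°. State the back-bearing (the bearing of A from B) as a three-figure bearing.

Back-bearing = 261° − 180° = 081°.

081°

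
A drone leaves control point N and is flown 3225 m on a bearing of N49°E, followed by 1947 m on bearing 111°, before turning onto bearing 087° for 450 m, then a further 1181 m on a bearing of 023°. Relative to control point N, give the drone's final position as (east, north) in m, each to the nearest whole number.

Leg 1 (N49°E, 3225 m): east 3225 sin 49° = 2433.94, north 3225 cos 49° = 2115.79
Leg 2 (111°, 1947 m): east 1947 sin 111° = 1817.68, north 1947 cos 111° = -697.74
Leg 3 (087°, 450 m): east 450 sin 87° = 449.38, north 450 cos 87° = 23.55
Leg 4 (023°, 1181 m): east 1181 sin 23° = 461.45, north 1181 cos 23° = 1087.12
Summing: 5162.46 m east, 2528.72 m north → (5162, 2529).

(5162, 2529)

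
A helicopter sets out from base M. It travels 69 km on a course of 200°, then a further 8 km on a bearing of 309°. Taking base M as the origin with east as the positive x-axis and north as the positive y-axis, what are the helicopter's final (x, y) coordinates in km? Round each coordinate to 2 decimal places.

Leg 1 (200°, 69 km): east 69 sin 200° = -23.60, north 69 cos 200° = -64.84
Leg 2 (309°, 8 km): east 8 sin 309° = -6.22, north 8 cos 309° = 5.03
Summing: -29.82 km east, -59.80 km north → (-29.82, -59.80).

(-29.82, -59.80)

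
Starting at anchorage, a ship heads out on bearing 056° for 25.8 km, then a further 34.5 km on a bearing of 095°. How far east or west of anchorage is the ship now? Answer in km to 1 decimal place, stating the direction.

Leg 1 (056°, 25.8 km): east 25.8 sin 56° = 21.39, north 25.8 cos 56° = 14.43
Leg 2 (095°, 34.5 km): east 34.5 sin 95° = 34.37, north 34.5 cos 95° = -3.01
Net east component: 55.76 km.

55.8 km east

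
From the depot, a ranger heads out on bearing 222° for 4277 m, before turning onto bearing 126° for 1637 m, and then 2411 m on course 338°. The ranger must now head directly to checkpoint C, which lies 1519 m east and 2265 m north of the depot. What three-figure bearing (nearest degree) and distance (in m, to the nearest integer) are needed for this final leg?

044°, 5751 m

Leg 1 (222°, 4277 m): east 4277 sin 222° = -2861.87, north 4277 cos 222° = -3178.43
Leg 2 (126°, 1637 m): east 1637 sin 126° = 1324.36, north 1637 cos 126° = -962.20
Leg 3 (338°, 2411 m): east 2411 sin 338° = -903.18, north 2411 cos 338° = 2235.44
Current position: (-2440.69, -1905.19). Target: (1519, 2265). Remaining: Δeast = 3959.69, Δnorth = 4170.19.
Bearing = atan2(3959.69, 4170.19) mod 360° = 43.52°; distance = √((3959.69)² + (4170.19)²) = 5750.621 m.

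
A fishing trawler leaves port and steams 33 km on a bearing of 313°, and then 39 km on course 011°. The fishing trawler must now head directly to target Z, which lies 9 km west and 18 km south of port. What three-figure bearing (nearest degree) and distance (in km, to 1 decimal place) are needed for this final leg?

Leg 1 (313°, 33 km): east 33 sin 313° = -24.13, north 33 cos 313° = 22.51
Leg 2 (011°, 39 km): east 39 sin 11° = 7.44, north 39 cos 11° = 38.28
Current position: (-16.69, 60.79). Target: (-9, -18). Remaining: Δeast = 7.69, Δnorth = -78.79.
Bearing = atan2(7.69, -78.79) mod 360° = 174.42°; distance = √((7.69)² + (-78.79)²) = 79.164 km.

174°, 79.2 km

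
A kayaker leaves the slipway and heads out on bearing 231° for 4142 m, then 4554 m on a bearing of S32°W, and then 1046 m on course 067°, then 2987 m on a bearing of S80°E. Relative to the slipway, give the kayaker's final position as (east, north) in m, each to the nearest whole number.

(-1728, -6579)

Leg 1 (231°, 4142 m): east 4142 sin 231° = -3218.94, north 4142 cos 231° = -2606.65
Leg 2 (S32°W, 4554 m): east 4554 sin 212° = -2413.25, north 4554 cos 212° = -3862.01
Leg 3 (067°, 1046 m): east 1046 sin 67° = 962.85, north 1046 cos 67° = 408.70
Leg 4 (S80°E, 2987 m): east 2987 sin 100° = 2941.62, north 2987 cos 100° = -518.69
Summing: -1727.72 m east, -6578.64 m north → (-1728, -6579).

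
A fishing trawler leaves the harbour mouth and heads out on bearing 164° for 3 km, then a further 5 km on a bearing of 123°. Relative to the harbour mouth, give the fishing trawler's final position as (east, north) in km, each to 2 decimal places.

Leg 1 (164°, 3 km): east 3 sin 164° = 0.83, north 3 cos 164° = -2.88
Leg 2 (123°, 5 km): east 5 sin 123° = 4.19, north 5 cos 123° = -2.72
Summing: 5.02 km east, -5.61 km north → (5.02, -5.61).

(5.02, -5.61)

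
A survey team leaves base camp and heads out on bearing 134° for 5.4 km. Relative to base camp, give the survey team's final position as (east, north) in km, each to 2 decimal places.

Leg 1 (134°, 5.4 km): east 5.4 sin 134° = 3.88, north 5.4 cos 134° = -3.75
Summing: 3.88 km east, -3.75 km north → (3.88, -3.75).

(3.88, -3.75)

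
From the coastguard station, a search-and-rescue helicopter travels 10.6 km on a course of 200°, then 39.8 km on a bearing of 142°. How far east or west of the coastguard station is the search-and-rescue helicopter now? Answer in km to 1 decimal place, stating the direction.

20.9 km east

Leg 1 (200°, 10.6 km): east 10.6 sin 200° = -3.63, north 10.6 cos 200° = -9.96
Leg 2 (142°, 39.8 km): east 39.8 sin 142° = 24.50, north 39.8 cos 142° = -31.36
Net east component: 20.88 km.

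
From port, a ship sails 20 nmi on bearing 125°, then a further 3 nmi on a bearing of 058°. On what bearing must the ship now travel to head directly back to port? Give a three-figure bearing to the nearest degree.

Leg 1 (125°, 20 nmi): east 20 sin 125° = 16.38, north 20 cos 125° = -11.47
Leg 2 (058°, 3 nmi): east 3 sin 58° = 2.54, north 3 cos 58° = 1.59
Net displacement: 18.93 east, -9.88 north. Direction back to start is (-18.93, 9.88): bearing = atan2(-18.93, 9.88) mod 360° = 297.57° ≈ 298°.

298°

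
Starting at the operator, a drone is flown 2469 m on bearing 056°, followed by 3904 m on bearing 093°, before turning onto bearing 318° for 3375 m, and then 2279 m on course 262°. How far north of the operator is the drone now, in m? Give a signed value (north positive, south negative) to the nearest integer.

3367 m

Leg 1 (056°, 2469 m): east 2469 sin 56° = 2046.89, north 2469 cos 56° = 1380.65
Leg 2 (093°, 3904 m): east 3904 sin 93° = 3898.65, north 3904 cos 93° = -204.32
Leg 3 (318°, 3375 m): east 3375 sin 318° = -2258.32, north 3375 cos 318° = 2508.11
Leg 4 (262°, 2279 m): east 2279 sin 262° = -2256.82, north 2279 cos 262° = -317.18
Net north component: 3367.27 m.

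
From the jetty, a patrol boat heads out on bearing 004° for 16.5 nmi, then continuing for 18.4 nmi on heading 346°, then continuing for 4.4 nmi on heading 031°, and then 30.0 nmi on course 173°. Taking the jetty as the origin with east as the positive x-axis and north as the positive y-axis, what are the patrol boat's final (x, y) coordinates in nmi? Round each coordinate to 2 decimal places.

(2.62, 8.31)

Leg 1 (004°, 16.5 nmi): east 16.5 sin 4° = 1.15, north 16.5 cos 4° = 16.46
Leg 2 (346°, 18.4 nmi): east 18.4 sin 346° = -4.45, north 18.4 cos 346° = 17.85
Leg 3 (031°, 4.4 nmi): east 4.4 sin 31° = 2.27, north 4.4 cos 31° = 3.77
Leg 4 (173°, 30.0 nmi): east 30.0 sin 173° = 3.66, north 30.0 cos 173° = -29.78
Summing: 2.62 nmi east, 8.31 nmi north → (2.62, 8.31).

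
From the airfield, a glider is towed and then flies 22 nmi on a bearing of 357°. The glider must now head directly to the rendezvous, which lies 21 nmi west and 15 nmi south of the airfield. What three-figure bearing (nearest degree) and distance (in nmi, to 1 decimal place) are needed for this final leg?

Leg 1 (357°, 22 nmi): east 22 sin 357° = -1.15, north 22 cos 357° = 21.97
Current position: (-1.15, 21.97). Target: (-21, -15). Remaining: Δeast = -19.85, Δnorth = -36.97.
Bearing = atan2(-19.85, -36.97) mod 360° = 208.23°; distance = √((-19.85)² + (-36.97)²) = 41.961 nmi.

208°, 42.0 nmi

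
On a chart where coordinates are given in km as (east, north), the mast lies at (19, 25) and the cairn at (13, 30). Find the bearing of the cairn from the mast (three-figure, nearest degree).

Δeast = 13 − 19 = -6.00; Δnorth = 30 − 25 = 5.00.
Bearing = atan2(Δeast, Δnorth) mod 360° = 309.81° ≈ 310°.

310°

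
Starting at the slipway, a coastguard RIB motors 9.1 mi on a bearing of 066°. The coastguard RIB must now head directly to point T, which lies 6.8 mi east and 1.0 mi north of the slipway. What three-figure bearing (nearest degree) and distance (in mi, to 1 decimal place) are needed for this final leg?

Leg 1 (066°, 9.1 mi): east 9.1 sin 66° = 8.31, north 9.1 cos 66° = 3.70
Current position: (8.31, 3.70). Target: (6.8, 1.0). Remaining: Δeast = -1.51, Δnorth = -2.70.
Bearing = atan2(-1.51, -2.70) mod 360° = 209.26°; distance = √((-1.51)² + (-2.70)²) = 3.096 mi.

209°, 3.1 mi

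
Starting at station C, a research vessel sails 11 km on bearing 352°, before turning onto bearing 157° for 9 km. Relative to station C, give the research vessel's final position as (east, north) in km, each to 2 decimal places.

(1.99, 2.61)

Leg 1 (352°, 11 km): east 11 sin 352° = -1.53, north 11 cos 352° = 10.89
Leg 2 (157°, 9 km): east 9 sin 157° = 3.52, north 9 cos 157° = -8.28
Summing: 1.99 km east, 2.61 km north → (1.99, 2.61).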